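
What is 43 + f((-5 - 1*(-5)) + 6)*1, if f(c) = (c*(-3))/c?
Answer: 40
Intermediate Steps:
f(c) = -3 (f(c) = (-3*c)/c = -3)
43 + f((-5 - 1*(-5)) + 6)*1 = 43 - 3*1 = 43 - 3 = 40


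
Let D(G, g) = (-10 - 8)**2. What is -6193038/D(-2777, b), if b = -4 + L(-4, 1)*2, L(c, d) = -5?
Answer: -1032173/54 ≈ -19114.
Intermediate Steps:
b = -14 (b = -4 - 5*2 = -4 - 10 = -14)
D(G, g) = 324 (D(G, g) = (-18)**2 = 324)
-6193038/D(-2777, b) = -6193038/324 = -6193038*1/324 = -1032173/54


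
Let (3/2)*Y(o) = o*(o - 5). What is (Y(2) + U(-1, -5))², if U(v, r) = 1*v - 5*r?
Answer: 400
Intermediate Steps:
Y(o) = 2*o*(-5 + o)/3 (Y(o) = 2*(o*(o - 5))/3 = 2*(o*(-5 + o))/3 = 2*o*(-5 + o)/3)
U(v, r) = v - 5*r
(Y(2) + U(-1, -5))² = ((⅔)*2*(-5 + 2) + (-1 - 5*(-5)))² = ((⅔)*2*(-3) + (-1 + 25))² = (-4 + 24)² = 20² = 400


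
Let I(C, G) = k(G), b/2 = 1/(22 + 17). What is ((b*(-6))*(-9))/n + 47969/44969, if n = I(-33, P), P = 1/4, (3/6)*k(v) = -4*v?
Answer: -185845/584597 ≈ -0.31790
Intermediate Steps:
b = 2/39 (b = 2/(22 + 17) = 2/39 ≈ 0.051282)
k(v) = -8*v (k(v) = 2*(-4*v) = -8*v)
P = ¼ ≈ 0.25000
I(C, G) = -8*G
n = -2 (n = -8*¼ = -2)
((b*(-6))*(-9))/n + 47969/44969 = (((2/39)*(-6))*(-9))/(-2) + 47969/44969 = -4/13*(-9)*(-½) + 47969*(1/44969) = (36/13)*(-½) + 47969/44969 = -18/13 + 47969/44969 = -185845/584597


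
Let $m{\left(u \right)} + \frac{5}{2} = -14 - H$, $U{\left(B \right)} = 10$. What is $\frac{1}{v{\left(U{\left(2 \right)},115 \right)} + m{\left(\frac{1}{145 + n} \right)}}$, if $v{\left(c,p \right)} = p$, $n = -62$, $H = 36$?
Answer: $\frac{2}{125} \approx 0.016$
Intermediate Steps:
$m{\left(u \right)} = - \frac{105}{2}$ ($m{\left(u \right)} = - \frac{5}{2} - 50 = - \frac{105}{2}$)
$\frac{1}{v{\left(U{\left(2 \right)},115 \right)} + m{\left(\frac{1}{145 + n} \right)}} = \frac{1}{115 - \frac{105}{2}} = \frac{1}{\frac{125}{2}} = \frac{2}{125}$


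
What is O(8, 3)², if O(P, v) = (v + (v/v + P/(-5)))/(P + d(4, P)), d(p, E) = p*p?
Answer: 1/100 ≈ 0.010000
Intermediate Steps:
d(p, E) = p²
O(P, v) = (1 + v - P/5)/(16 + P) (O(P, v) = (v + (v/v + P/(-5)))/(P + 4²) = (v + (1 + P*(-⅕)))/(P + 16) = (v + (1 - P/5))/(16 + P) = (1 + v - P/5)/(16 + P))
O(8, 3)² = ((1 + 3 - ⅕*8)/(16 + 8))² = ((1 + 3 - 8/5)/24)² = ((1/24)*(12/5))² = (⅒)² = 1/100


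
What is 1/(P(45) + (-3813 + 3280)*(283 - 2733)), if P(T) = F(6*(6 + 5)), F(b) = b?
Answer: 1/1305916 ≈ 7.6575e-7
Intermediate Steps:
P(T) = 66 (P(T) = 6*(6 + 5) = 6*11 = 66)
1/(P(45) + (-3813 + 3280)*(283 - 2733)) = 1/(66 + (-3813 + 3280)*(283 - 2733)) = 1/(66 - 533*(-2450)) = 1/(66 + 1305850) = 1/1305916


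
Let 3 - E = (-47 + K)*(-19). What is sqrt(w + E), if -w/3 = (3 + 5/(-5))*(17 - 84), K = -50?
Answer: I*sqrt(1438) ≈ 37.921*I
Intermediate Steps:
w = 402 (w = -3*(3 + 5/(-5))*(17 - 84) = -3*(3 + 5*(-1/5))*(-67) = -3*(3 - 1)*(-67) = -6*(-67) = -3*(-134) = 402)
E = -1840 (E = 3 - (-47 - 50)*(-19) = 3 - (-97)*(-19) = 3 - 1*1843 = 3 - 1843 = -1840)
sqrt(w + E) = sqrt(402 - 1840) = sqrt(-1438) = I*sqrt(1438)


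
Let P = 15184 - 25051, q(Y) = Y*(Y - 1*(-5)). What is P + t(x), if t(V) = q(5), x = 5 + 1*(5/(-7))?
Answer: -9817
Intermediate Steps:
x = 30/7 (x = 5 + 1*(5*(-⅐)) = 5 + 1*(-5/7) = 5 - 5/7 = 30/7 ≈ 4.2857)
q(Y) = Y*(5 + Y) (q(Y) = Y*(Y + 5) = Y*(5 + Y))
t(V) = 50 (t(V) = 5*(5 + 5) = 5*10 = 50)
P = -9867
P + t(x) = -9867 + 50 = -9817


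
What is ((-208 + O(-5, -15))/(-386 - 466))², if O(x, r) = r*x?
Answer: 17689/725904 ≈ 0.024368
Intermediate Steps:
((-208 + O(-5, -15))/(-386 - 466))² = ((-208 - 15*(-5))/(-386 - 466))² = ((-208 + 75)/(-852))² = (-133*(-1/852))² = (133/852)² = 17689/725904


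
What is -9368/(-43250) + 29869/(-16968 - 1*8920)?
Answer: -524657733/559828000 ≈ -0.93718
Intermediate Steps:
-9368/(-43250) + 29869/(-16968 - 1*8920) = -9368*(-1/43250) + 29869/(-16968 - 8920) = 4684/21625 + 29869/(-25888) = 4684/21625 + 29869*(-1/25888) = 4684/21625 - 29869/25888 = -524657733/559828000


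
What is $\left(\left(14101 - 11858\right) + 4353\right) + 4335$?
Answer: $10931$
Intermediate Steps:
$\left(\left(14101 - 11858\right) + 4353\right) + 4335 = \left(2243 + 4353\right) + 4335 = 6596 + 4335 = 10931$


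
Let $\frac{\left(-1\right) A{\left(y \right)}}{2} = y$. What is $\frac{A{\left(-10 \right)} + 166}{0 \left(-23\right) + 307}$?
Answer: $\frac{186}{307} \approx 0.60586$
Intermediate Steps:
$A{\left(y \right)} = - 2 y$
$\frac{A{\left(-10 \right)} + 166}{0 \left(-23\right) + 307} = \frac{\left(-2\right) \left(-10\right) + 166}{0 \left(-23\right) + 307} = \frac{20 + 166}{0 + 307} = \frac{186}{307}$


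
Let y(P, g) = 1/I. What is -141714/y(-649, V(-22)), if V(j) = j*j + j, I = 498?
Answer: -70573572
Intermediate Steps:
V(j) = j + j² (V(j) = j² + j = j + j²)
y(P, g) = 1/498
-141714/y(-649, V(-22)) = -141714/1/498 = -141714*498 = -70573572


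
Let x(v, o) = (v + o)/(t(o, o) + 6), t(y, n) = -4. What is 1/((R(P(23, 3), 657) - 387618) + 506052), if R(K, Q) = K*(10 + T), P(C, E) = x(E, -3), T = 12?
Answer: 1/118434 ≈ 8.4435e-6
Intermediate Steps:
x(v, o) = o/2 + v/2 (x(v, o) = (v + o)/(-4 + 6) = (o + v)/2 = (o + v)*(½) = o/2 + v/2)
P(C, E) = -3/2 + E/2 (P(C, E) = (½)*(-3) + E/2 = -3/2 + E/2)
R(K, Q) = 22*K (R(K, Q) = K*(10 + 12) = K*22 = 22*K)
1/((R(P(23, 3), 657) - 387618) + 506052) = 1/((22*(-3/2 + (½)*3) - 387618) + 506052) = 1/((22*(-3/2 + 3/2) - 387618) + 506052) = 1/((22*0 - 387618) + 506052) = 1/((0 - 387618) + 506052) = 1/(-387618 + 506052) = 1/118434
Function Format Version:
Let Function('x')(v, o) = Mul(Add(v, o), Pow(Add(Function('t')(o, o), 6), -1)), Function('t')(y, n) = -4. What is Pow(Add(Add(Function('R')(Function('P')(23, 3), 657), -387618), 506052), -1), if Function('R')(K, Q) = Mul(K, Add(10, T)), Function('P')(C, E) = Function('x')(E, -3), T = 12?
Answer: Rational(1, 118434) ≈ 8.4435e-6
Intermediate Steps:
Function('x')(v, o) = Add(Mul(Rational(1, 2), o), Mul(Rational(1, 2), v)) (Function('x')(v, o) = Mul(Add(v, o), Pow(Add(-4, 6), -1)) = Mul(Add(o, v), Pow(2, -1)) = Mul(Add(o, v), Rational(1, 2)) = Add(Mul(Rational(1, 2), o), Mul(Rational(1, 2), v)))
Function('P')(C, E) = Add(Rational(-3, 2), Mul(Rational(1, 2), E)) (Function('P')(C, E) = Add(Mul(Rational(1, 2), -3), Mul(Rational(1, 2), E)) = Add(Rational(-3, 2), Mul(Rational(1, 2), E)))
Function('R')(K, Q) = Mul(22, K) (Function('R')(K, Q) = Mul(K, Add(10, 12)) = Mul(K, 22) = Mul(22, K))
Pow(Add(Add(Function('R')(Function('P')(23, 3), 657), -387618), 506052), -1) = Pow(Add(Add(Mul(22, Add(Rational(-3, 2), Mul(Rational(1, 2), 3))), -387618), 506052), -1) = Pow(Add(Add(Mul(22, Add(Rational(-3, 2), Rational(3, 2))), -387618), 506052), -1) = Pow(Add(Add(Mul(22, 0), -387618), 506052), -1) = Pow(Add(Add(0, -387618), 506052), -1) = Pow(Add(-387618, 506052), -1) = Pow(118434, -1) = Rational(1, 118434)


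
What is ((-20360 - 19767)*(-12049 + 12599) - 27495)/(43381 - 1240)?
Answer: -22097345/42141 ≈ -524.37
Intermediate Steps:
((-20360 - 19767)*(-12049 + 12599) - 27495)/(43381 - 1240) = (-40127*550 - 27495)/42141 = (-22069850 - 27495)*(1/42141) = -22097345*1/42141 = -22097345/42141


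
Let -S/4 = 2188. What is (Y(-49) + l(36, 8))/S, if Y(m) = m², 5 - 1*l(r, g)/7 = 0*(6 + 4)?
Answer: -609/2188 ≈ -0.27834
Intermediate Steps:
l(r, g) = 35 (l(r, g) = 35 - 0*(6 + 4) = 35 - 0*10 = 35 - 7*0 = 35 + 0 = 35)
S = -8752 (S = -4*2188 = -8752)
(Y(-49) + l(36, 8))/S = ((-49)² + 35)/(-8752) = (2401 + 35)*(-1/8752) = 2436*(-1/8752) = -609/2188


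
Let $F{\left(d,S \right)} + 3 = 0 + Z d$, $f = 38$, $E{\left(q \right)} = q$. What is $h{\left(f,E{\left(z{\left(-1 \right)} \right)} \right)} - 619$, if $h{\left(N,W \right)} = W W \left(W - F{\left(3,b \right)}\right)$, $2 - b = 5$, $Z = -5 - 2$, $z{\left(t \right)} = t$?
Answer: $-596$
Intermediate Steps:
$Z = -7$
$b = -3$ ($b = 2 - 5 = -3$)
$F{\left(d,S \right)} = -3 - 7 d$ ($F{\left(d,S \right)} = -3 + \left(0 - 7 d\right) = -3 - 7 d$)
$h{\left(N,W \right)} = W^{2} \left(24 + W\right)$ ($h{\left(N,W \right)} = W W \left(W - \left(-3 - 21\right)\right) = W^{2} \left(W - \left(-3 - 21\right)\right) = W^{2} \left(W - -24\right) = W^{2} \left(W + 24\right) = W^{2} \left(24 + W\right)$)
$h{\left(f,E{\left(z{\left(-1 \right)} \right)} \right)} - 619 = \left(-1\right)^{2} \left(24 - 1\right) - 619 = 1 \cdot 23 - 619 = 23 - 619 = -596$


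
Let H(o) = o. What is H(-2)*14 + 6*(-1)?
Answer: -34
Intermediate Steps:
H(-2)*14 + 6*(-1) = -2*14 + 6*(-1) = -28 - 6 = -34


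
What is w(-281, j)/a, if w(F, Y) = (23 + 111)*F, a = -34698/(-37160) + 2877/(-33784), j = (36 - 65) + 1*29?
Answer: -5908917208720/133165989 ≈ -44373.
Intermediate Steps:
j = 0 (j = -29 + 29 = 0)
a = 133165989/156926680 (a = -34698*(-1/37160) + 2877*(-1/33784) = 17349/18580 - 2877/33784 = 133165989/156926680 ≈ 0.84859)
w(F, Y) = 134*F
w(-281, j)/a = (134*(-281))/(133165989/156926680) = -37654*156926680/133165989 = -5908917208720/133165989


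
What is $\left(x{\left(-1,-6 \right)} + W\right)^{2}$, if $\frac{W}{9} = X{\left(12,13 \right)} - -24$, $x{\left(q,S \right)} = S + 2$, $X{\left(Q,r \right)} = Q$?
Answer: $102400$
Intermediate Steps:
$x{\left(q,S \right)} = 2 + S$
$W = 324$ ($W = 9 \left(12 - -24\right) = 9 \left(12 + 24\right) = 9 \cdot 36 = 324$)
$\left(x{\left(-1,-6 \right)} + W\right)^{2} = \left(\left(2 - 6\right) + 324\right)^{2} = \left(-4 + 324\right)^{2} = 320^{2} = 102400$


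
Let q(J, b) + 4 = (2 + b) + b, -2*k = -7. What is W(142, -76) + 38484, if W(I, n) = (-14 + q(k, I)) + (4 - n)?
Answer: 38832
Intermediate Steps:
k = 7/2 (k = -1/2*(-7) = 7/2 ≈ 3.5000)
q(J, b) = -2 + 2*b (q(J, b) = -4 + ((2 + b) + b) = -4 + (2 + 2*b) = -2 + 2*b)
W(I, n) = -12 - n + 2*I (W(I, n) = (-14 + (-2 + 2*I)) + (4 - n) = (-16 + 2*I) + (4 - n) = -12 - n + 2*I)
W(142, -76) + 38484 = (-12 - 1*(-76) + 2*142) + 38484 = (-12 + 76 + 284) + 38484 = 348 + 38484 = 38832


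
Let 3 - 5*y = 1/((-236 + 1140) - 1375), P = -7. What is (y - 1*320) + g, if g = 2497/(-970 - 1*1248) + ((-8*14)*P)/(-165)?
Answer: -18689527997/57457290 ≈ -325.28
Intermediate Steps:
y = 1414/2355 (y = ⅗ - 1/(5*((-236 + 1140) - 1375)) = ⅗ - 1/(5*(904 - 1375)) = ⅗ - ⅕/(-471) = ⅗ - ⅕*(-1/471) = ⅗ + 1/2355 = 1414/2355 ≈ 0.60042)
g = -2150917/365970 (g = 2497/(-970 - 1*1248) + (-8*14*(-7))/(-165) = 2497/(-970 - 1248) - 112*(-7)*(-1/165) = 2497/(-2218) + 784*(-1/165) = 2497*(-1/2218) - 784/165 = -2497/2218 - 784/165 = -2150917/365970 ≈ -5.8773)
(y - 1*320) + g = (1414/2355 - 1*320) - 2150917/365970 = (1414/2355 - 320) - 2150917/365970 = -752186/2355 - 2150917/365970 = -18689527997/57457290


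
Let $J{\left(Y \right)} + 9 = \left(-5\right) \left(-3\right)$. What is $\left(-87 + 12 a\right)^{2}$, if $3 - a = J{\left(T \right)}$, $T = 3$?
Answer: $15129$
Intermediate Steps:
$J{\left(Y \right)} = 6$ ($J{\left(Y \right)} = -9 - -15 = -9 + 15 = 6$)
$a = -3$ ($a = 3 - 6 = -3$)
$\left(-87 + 12 a\right)^{2} = \left(-87 + 12 \left(-3\right)\right)^{2} = \left(-87 - 36\right)^{2} = \left(-123\right)^{2} = 15129$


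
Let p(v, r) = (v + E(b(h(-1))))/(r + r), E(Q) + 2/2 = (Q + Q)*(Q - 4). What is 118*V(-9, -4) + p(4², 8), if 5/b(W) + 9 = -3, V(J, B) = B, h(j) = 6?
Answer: -542399/1152 ≈ -470.83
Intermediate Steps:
b(W) = -5/12 (b(W) = 5/(-9 - 3) = 5/(-12) = 5*(-1/12) = -5/12)
E(Q) = -1 + 2*Q*(-4 + Q) (E(Q) = -1 + (Q + Q)*(Q - 4) = -1 + (2*Q)*(-4 + Q) = -1 + 2*Q*(-4 + Q))
p(v, r) = (193/72 + v)/(2*r) (p(v, r) = (v + (-1 - 8*(-5/12) + 2*(-5/12)²))/(r + r) = (v + (-1 + 10/3 + 2*(25/144)))/((2*r)) = (v + (-1 + 10/3 + 25/72))*(1/(2*r)) = (v + 193/72)*(1/(2*r)) = (193/72 + v)*(1/(2*r)) = (193/72 + v)/(2*r))
118*V(-9, -4) + p(4², 8) = 118*(-4) + (1/144)*(193 + 72*4²)/8 = -472 + (1/144)*(⅛)*(193 + 72*16) = -472 + (1/144)*(⅛)*(193 + 1152) = -472 + (1/144)*(⅛)*1345 = -472 + 1345/1152 = -542399/1152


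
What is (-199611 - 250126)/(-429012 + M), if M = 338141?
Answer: 449737/90871 ≈ 4.9492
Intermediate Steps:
(-199611 - 250126)/(-429012 + M) = (-199611 - 250126)/(-429012 + 338141) = -449737/(-90871) = -449737*(-1/90871) = 449737/90871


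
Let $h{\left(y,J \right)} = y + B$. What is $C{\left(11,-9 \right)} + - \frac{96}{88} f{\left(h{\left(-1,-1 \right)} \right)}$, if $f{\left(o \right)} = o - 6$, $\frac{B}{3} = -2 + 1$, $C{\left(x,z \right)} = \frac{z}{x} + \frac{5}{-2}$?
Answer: $\frac{167}{22} \approx 7.5909$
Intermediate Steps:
$C{\left(x,z \right)} = - \frac{5}{2} + \frac{z}{x}$ ($C{\left(x,z \right)} = \frac{z}{x} + 5 \left(- \frac{1}{2}\right) = \frac{z}{x} - \frac{5}{2} = - \frac{5}{2} + \frac{z}{x}$)
$B = -3$ ($B = 3 \left(-2 + 1\right) = 3 \left(-1\right) = -3$)
$h{\left(y,J \right)} = -3 + y$ ($h{\left(y,J \right)} = y - 3 = -3 + y$)
$f{\left(o \right)} = -6 + o$
$C{\left(11,-9 \right)} + - \frac{96}{88} f{\left(h{\left(-1,-1 \right)} \right)} = \left(- \frac{5}{2} - \frac{9}{11}\right) + - \frac{96}{88} \left(-6 - 4\right) = \left(- \frac{5}{2} - \frac{9}{11}\right) + \left(-96\right) \frac{1}{88} \left(-6 - 4\right) = \left(- \frac{5}{2} - \frac{9}{11}\right) - - \frac{120}{11} = - \frac{73}{22} + \frac{120}{11} = \frac{167}{22}$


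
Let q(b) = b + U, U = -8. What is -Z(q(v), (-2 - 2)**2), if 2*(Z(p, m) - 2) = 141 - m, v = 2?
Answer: -129/2 ≈ -64.500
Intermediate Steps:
q(b) = -8 + b (q(b) = b - 8 = -8 + b)
Z(p, m) = 145/2 - m/2 (Z(p, m) = 2 + (141 - m)/2 = 2 + (141/2 - m/2) = 145/2 - m/2)
-Z(q(v), (-2 - 2)**2) = -(145/2 - (-2 - 2)**2/2) = -(145/2 - 1/2*(-4)**2) = -(145/2 - 1/2*16) = -(145/2 - 8) = -1*129/2 = -129/2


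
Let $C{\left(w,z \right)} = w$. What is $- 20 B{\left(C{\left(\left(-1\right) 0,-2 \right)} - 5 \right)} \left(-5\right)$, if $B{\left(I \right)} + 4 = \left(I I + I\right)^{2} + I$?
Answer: $39100$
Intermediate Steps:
$B{\left(I \right)} = -4 + I + \left(I + I^{2}\right)^{2}$ ($B{\left(I \right)} = -4 + \left(\left(I I + I\right)^{2} + I\right) = -4 + \left(\left(I^{2} + I\right)^{2} + I\right) = -4 + \left(\left(I + I^{2}\right)^{2} + I\right) = -4 + \left(I + \left(I + I^{2}\right)^{2}\right) = -4 + I + \left(I + I^{2}\right)^{2}$)
$- 20 B{\left(C{\left(\left(-1\right) 0,-2 \right)} - 5 \right)} \left(-5\right) = - 20 \left(-4 - 5 + \left(\left(-1\right) 0 - 5\right)^{2} \left(1 - 5\right)^{2}\right) \left(-5\right) = - 20 \left(-4 + \left(0 - 5\right) + \left(0 - 5\right)^{2} \left(1 + \left(0 - 5\right)\right)^{2}\right) \left(-5\right) = - 20 \left(-4 - 5 + \left(-5\right)^{2} \left(1 - 5\right)^{2}\right) \left(-5\right) = - 20 \left(-4 - 5 + 25 \left(-4\right)^{2}\right) \left(-5\right) = - 20 \left(-4 - 5 + 25 \cdot 16\right) \left(-5\right) = - 20 \left(-4 - 5 + 400\right) \left(-5\right) = \left(-20\right) 391 \left(-5\right) = \left(-7820\right) \left(-5\right) = 39100$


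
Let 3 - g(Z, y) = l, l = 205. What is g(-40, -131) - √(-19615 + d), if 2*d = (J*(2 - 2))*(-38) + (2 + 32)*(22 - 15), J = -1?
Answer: -202 - 2*I*√4874 ≈ -202.0 - 139.63*I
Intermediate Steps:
g(Z, y) = -202 (g(Z, y) = 3 - 1*205 = 3 - 205 = -202)
d = 119 (d = (-(2 - 2)*(-38) + (2 + 32)*(22 - 15))/2 = (-1*0*(-38) + 34*7)/2 = (0*(-38) + 238)/2 = (0 + 238)/2 = (½)*238 = 119)
g(-40, -131) - √(-19615 + d) = -202 - √(-19615 + 119) = -202 - √(-19496) = -202 - 2*I*√4874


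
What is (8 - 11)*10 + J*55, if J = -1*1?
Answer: -85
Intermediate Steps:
J = -1
(8 - 11)*10 + J*55 = (8 - 11)*10 - 1*55 = -3*10 - 55 = -30 - 55 = -85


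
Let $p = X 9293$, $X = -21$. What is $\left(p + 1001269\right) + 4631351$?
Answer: $5437467$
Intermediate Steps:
$p = -195153$ ($p = \left(-21\right) 9293 = -195153$)
$\left(p + 1001269\right) + 4631351 = \left(-195153 + 1001269\right) + 4631351 = 806116 + 4631351 = 5437467$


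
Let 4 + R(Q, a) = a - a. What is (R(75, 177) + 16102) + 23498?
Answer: 39596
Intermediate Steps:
R(Q, a) = -4 (R(Q, a) = -4 + (a - a) = -4 + 0 = -4)
(R(75, 177) + 16102) + 23498 = (-4 + 16102) + 23498 = 16098 + 23498 = 39596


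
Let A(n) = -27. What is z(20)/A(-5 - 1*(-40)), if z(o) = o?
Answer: -20/27 ≈ -0.74074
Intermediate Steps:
z(20)/A(-5 - 1*(-40)) = 20/(-27) = 20*(-1/27) = -20/27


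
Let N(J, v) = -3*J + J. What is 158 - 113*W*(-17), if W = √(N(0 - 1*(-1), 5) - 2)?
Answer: 158 + 3842*I ≈ 158.0 + 3842.0*I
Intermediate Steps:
N(J, v) = -2*J
W = 2*I (W = √(-2*(0 - 1*(-1)) - 2) = √(-2*(0 + 1) - 2) = √(-2*1 - 2) = √(-2 - 2) = √(-4) = 2*I ≈ 2.0*I)
158 - 113*W*(-17) = 158 - 113*2*I*(-17) = 158 - (-3842)*I = 158 + 3842*I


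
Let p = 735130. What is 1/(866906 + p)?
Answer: 1/1602036 ≈ 6.2421e-7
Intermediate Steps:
1/(866906 + p) = 1/(866906 + 735130) = 1/1602036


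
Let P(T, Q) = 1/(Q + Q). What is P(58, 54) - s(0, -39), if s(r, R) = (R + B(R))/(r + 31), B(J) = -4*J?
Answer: -12605/3348 ≈ -3.7649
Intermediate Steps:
s(r, R) = -3*R/(31 + r) (s(r, R) = (R - 4*R)/(r + 31) = (-3*R)/(31 + r) = -3*R/(31 + r))
P(T, Q) = 1/(2*Q)
P(58, 54) - s(0, -39) = (½)/54 - (-3)*(-39)/(31 + 0) = (½)*(1/54) - (-3)*(-39)/31 = 1/108 - (-3)*(-39)/31 = 1/108 - 1*117/31 = 1/108 - 117/31 = -12605/3348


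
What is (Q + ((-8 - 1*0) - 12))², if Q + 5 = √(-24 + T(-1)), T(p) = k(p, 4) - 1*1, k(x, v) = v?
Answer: (25 - I*√21)² ≈ 604.0 - 229.13*I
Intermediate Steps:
T(p) = 3 (T(p) = 4 - 1*1 = 4 - 1 = 3)
Q = -5 + I*√21 (Q = -5 + √(-24 + 3) = -5 + √(-21) = -5 + I*√21 ≈ -5.0 + 4.5826*I)
(Q + ((-8 - 1*0) - 12))² = ((-5 + I*√21) + ((-8 - 1*0) - 12))² = ((-5 + I*√21) + ((-8 + 0) - 12))² = ((-5 + I*√21) + (-8 - 12))² = ((-5 + I*√21) - 20)² = (-25 + I*√21)²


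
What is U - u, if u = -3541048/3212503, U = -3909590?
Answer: -1794223723246/458929 ≈ -3.9096e+6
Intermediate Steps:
u = -505864/458929 (u = -3541048*1/3212503 = -505864/458929 ≈ -1.1023)
U - u = -3909590 - 1*(-505864/458929) = -3909590 + 505864/458929 = -1794223723246/458929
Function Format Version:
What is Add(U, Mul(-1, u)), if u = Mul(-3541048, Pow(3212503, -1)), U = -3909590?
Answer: Rational(-1794223723246, 458929) ≈ -3.9096e+6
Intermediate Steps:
u = Rational(-505864, 458929) (u = Mul(-3541048, Rational(1, 3212503)) = Rational(-505864, 458929) ≈ -1.1023)
Add(U, Mul(-1, u)) = Add(-3909590, Mul(-1, Rational(-505864, 458929))) = Add(-3909590, Rational(505864, 458929)) = Rational(-1794223723246, 458929)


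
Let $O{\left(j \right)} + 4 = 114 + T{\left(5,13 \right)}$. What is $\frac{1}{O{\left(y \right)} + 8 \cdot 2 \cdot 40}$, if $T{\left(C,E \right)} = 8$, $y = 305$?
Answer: $\frac{1}{758} \approx 0.0013193$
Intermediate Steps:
$O{\left(j \right)} = 118$ ($O{\left(j \right)} = -4 + \left(114 + 8\right) = -4 + 122 = 118$)
$\frac{1}{O{\left(y \right)} + 8 \cdot 2 \cdot 40} = \frac{1}{118 + 8 \cdot 2 \cdot 40} = \frac{1}{118 + 16 \cdot 40} = \frac{1}{118 + 640} = \frac{1}{758}$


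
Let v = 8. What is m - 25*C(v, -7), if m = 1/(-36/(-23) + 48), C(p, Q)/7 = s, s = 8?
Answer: -1595977/1140 ≈ -1400.0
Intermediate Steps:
C(p, Q) = 56 (C(p, Q) = 7*8 = 56)
m = 23/1140 (m = 1/(-36*(-1/23) + 48) = 1/(36/23 + 48) = 1/(1140/23) = 23/1140 ≈ 0.020175)
m - 25*C(v, -7) = 23/1140 - 25*56 = 23/1140 - 1400 = -1595977/1140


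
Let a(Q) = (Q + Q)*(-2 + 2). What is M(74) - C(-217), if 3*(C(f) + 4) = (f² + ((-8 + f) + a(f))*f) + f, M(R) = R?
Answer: -31821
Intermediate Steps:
a(Q) = 0 (a(Q) = (2*Q)*0 = 0)
C(f) = -4 + f/3 + f²/3 + f*(-8 + f)/3 (C(f) = -4 + ((f² + ((-8 + f) + 0)*f) + f)/3 = -4 + ((f² + (-8 + f)*f) + f)/3 = -4 + ((f² + f*(-8 + f)) + f)/3 = -4 + (f + f² + f*(-8 + f))/3 = -4 + (f/3 + f²/3 + f*(-8 + f)/3) = -4 + f/3 + f²/3 + f*(-8 + f)/3)
M(74) - C(-217) = 74 - (-4 - 7/3*(-217) + (⅔)*(-217)²) = 74 - (-4 + 1519/3 + (⅔)*47089) = 74 - (-4 + 1519/3 + 94178/3) = 74 - 1*31895 = 74 - 31895 = -31821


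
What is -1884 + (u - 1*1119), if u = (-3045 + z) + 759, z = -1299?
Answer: -6588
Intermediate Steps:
u = -3585 (u = (-3045 - 1299) + 759 = -4344 + 759 = -3585)
-1884 + (u - 1*1119) = -1884 + (-3585 - 1*1119) = -1884 + (-3585 - 1119) = -1884 - 4704 = -6588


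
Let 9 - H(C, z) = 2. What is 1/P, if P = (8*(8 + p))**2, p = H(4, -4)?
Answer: 1/14400 ≈ 6.9444e-5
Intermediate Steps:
H(C, z) = 7 (H(C, z) = 9 - 1*2 = 9 - 2 = 7)
p = 7
P = 14400 (P = (8*(8 + 7))**2 = (8*15)**2 = 120**2 = 14400)
1/P = 1/14400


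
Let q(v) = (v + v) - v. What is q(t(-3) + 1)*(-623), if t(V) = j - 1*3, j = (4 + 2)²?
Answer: -21182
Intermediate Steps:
j = 36 (j = 6² = 36)
t(V) = 33 (t(V) = 36 - 1*3 = 36 - 3 = 33)
q(v) = v (q(v) = 2*v - v = v)
q(t(-3) + 1)*(-623) = (33 + 1)*(-623) = 34*(-623) = -21182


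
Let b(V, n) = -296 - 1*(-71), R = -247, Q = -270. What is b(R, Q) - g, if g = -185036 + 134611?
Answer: 50200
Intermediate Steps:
b(V, n) = -225 (b(V, n) = -296 + 71 = -225)
g = -50425
b(R, Q) - g = -225 - 1*(-50425) = -225 + 50425 = 50200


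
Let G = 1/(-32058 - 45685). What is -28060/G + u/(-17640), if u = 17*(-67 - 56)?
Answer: 12827035251097/5880 ≈ 2.1815e+9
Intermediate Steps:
G = -1/77743 (G = 1/(-77743) = -1/77743 ≈ -1.2863e-5)
u = -2091 (u = 17*(-123) = -2091)
-28060/G + u/(-17640) = -28060/(-1/77743) - 2091/(-17640) = -28060*(-77743) - 2091*(-1/17640) = 2181468580 + 697/5880 = 12827035251097/5880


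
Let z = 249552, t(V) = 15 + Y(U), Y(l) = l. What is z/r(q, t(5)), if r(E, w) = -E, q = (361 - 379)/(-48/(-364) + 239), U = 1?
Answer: 301694504/91 ≈ 3.3153e+6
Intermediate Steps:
t(V) = 16 (t(V) = 15 + 1 = 16)
q = -1638/21761 (q = -18/(-48*(-1/364) + 239) = -18/(12/91 + 239) = -18/21761/91 = -18*91/21761 = -1638/21761 ≈ -0.075272)
z/r(q, t(5)) = 249552/((-1*(-1638/21761))) = 249552/(1638/21761) = 249552*(21761/1638) = 301694504/91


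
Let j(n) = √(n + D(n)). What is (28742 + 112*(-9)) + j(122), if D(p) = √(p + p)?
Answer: 27734 + √(122 + 2*√61) ≈ 27746.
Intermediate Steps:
D(p) = √2*√p (D(p) = √(2*p) = √2*√p)
j(n) = √(n + √2*√n)
(28742 + 112*(-9)) + j(122) = (28742 + 112*(-9)) + √(122 + √2*√122) = (28742 - 1008) + √(122 + 2*√61) = 27734 + √(122 + 2*√61)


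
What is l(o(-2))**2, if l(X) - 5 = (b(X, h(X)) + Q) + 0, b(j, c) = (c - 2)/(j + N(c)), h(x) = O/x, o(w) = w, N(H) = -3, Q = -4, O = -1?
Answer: 169/100 ≈ 1.6900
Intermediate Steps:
h(x) = -1/x
b(j, c) = (-2 + c)/(-3 + j) (b(j, c) = (c - 2)/(j - 3) = (-2 + c)/(-3 + j))
l(X) = 1 + (-2 - 1/X)/(-3 + X) (l(X) = 5 + (((-2 - 1/X)/(-3 + X) - 4) + 0) = 5 + ((-4 + (-2 - 1/X)/(-3 + X)) + 0) = 5 + (-4 + (-2 - 1/X)/(-3 + X)) = 1 + (-2 - 1/X)/(-3 + X))
l(o(-2))**2 = ((-1 + (-2)**2 - 5*(-2))/((-2)*(-3 - 2)))**2 = (-1/2*(-1 + 4 + 10)/(-5))**2 = (-1/2*(-1/5)*13)**2 = (13/10)**2 = 169/100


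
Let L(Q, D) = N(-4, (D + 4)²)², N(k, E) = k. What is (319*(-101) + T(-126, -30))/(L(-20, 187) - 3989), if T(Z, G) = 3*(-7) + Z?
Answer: 32366/3973 ≈ 8.1465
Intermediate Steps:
T(Z, G) = -21 + Z
L(Q, D) = 16 (L(Q, D) = (-4)² = 16)
(319*(-101) + T(-126, -30))/(L(-20, 187) - 3989) = (319*(-101) + (-21 - 126))/(16 - 3989) = (-32219 - 147)/(-3973) = -32366*(-1/3973) = 32366/3973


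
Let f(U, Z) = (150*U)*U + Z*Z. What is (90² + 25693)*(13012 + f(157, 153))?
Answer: 126175323403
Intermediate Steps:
f(U, Z) = Z² + 150*U² (f(U, Z) = 150*U² + Z² = Z² + 150*U²)
(90² + 25693)*(13012 + f(157, 153)) = (90² + 25693)*(13012 + (153² + 150*157²)) = (8100 + 25693)*(13012 + (23409 + 150*24649)) = 33793*(13012 + (23409 + 3697350)) = 33793*(13012 + 3720759) = 33793*3733771 = 126175323403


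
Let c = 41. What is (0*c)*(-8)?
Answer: 0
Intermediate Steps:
(0*c)*(-8) = (0*41)*(-8) = 0*(-8) = 0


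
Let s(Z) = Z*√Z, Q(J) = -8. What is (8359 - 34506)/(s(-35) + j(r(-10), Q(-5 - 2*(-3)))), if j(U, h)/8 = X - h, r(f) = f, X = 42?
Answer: -418352/8115 - 183029*I*√35/40575 ≈ -51.553 - 26.687*I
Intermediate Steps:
s(Z) = Z^(3/2)
j(U, h) = 336 - 8*h (j(U, h) = 8*(42 - h) = 336 - 8*h)
(8359 - 34506)/(s(-35) + j(r(-10), Q(-5 - 2*(-3)))) = (8359 - 34506)/((-35)^(3/2) + (336 - 8*(-8))) = -26147/(-35*I*√35 + (336 + 64)) = -26147/(-35*I*√35 + 400) = -26147/(400 - 35*I*√35)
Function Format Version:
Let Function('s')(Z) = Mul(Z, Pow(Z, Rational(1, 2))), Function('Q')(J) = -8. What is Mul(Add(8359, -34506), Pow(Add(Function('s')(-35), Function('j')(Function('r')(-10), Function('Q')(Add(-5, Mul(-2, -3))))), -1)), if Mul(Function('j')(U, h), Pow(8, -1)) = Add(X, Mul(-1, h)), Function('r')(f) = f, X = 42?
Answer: Add(Rational(-418352, 8115), Mul(Rational(-183029, 40575), I, Pow(35, Rational(1, 2)))) ≈ Add(-51.553, Mul(-26.687, I))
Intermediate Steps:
Function('s')(Z) = Pow(Z, Rational(3, 2))
Function('j')(U, h) = Add(336, Mul(-8, h)) (Function('j')(U, h) = Mul(8, Add(42, Mul(-1, h))) = Add(336, Mul(-8, h)))
Mul(Add(8359, -34506), Pow(Add(Function('s')(-35), Function('j')(Function('r')(-10), Function('Q')(Add(-5, Mul(-2, -3))))), -1)) = Mul(Add(8359, -34506), Pow(Add(Pow(-35, Rational(3, 2)), Add(336, Mul(-8, -8))), -1)) = Mul(-26147, Pow(Add(Mul(-35, I, Pow(35, Rational(1, 2))), Add(336, 64)), -1)) = Mul(-26147, Pow(Add(Mul(-35, I, Pow(35, Rational(1, 2))), 400), -1)) = Mul(-26147, Pow(Add(400, Mul(-35, I, Pow(35, Rational(1, 2)))), -1))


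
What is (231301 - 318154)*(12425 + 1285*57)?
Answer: -7440696510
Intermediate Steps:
(231301 - 318154)*(12425 + 1285*57) = -86853*(12425 + 73245) = -86853*85670 = -7440696510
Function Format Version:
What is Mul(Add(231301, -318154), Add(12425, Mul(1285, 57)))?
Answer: -7440696510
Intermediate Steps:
Mul(Add(231301, -318154), Add(12425, Mul(1285, 57))) = Mul(-86853, Add(12425, 73245)) = Mul(-86853, 85670) = -7440696510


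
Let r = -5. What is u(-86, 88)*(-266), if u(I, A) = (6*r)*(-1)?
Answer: -7980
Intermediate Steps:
u(I, A) = 30 (u(I, A) = (6*(-5))*(-1) = -30*(-1) = 30)
u(-86, 88)*(-266) = 30*(-266) = -7980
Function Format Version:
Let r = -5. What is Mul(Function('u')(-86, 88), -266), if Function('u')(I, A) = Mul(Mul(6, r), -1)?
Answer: -7980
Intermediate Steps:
Function('u')(I, A) = 30 (Function('u')(I, A) = Mul(Mul(6, -5), -1) = Mul(-30, -1) = 30)
Mul(Function('u')(-86, 88), -266) = Mul(30, -266) = -7980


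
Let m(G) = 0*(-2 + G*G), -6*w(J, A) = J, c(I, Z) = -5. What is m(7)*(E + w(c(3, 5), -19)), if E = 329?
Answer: 0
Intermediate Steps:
w(J, A) = -J/6
m(G) = 0 (m(G) = 0*(-2 + G**2) = 0)
m(7)*(E + w(c(3, 5), -19)) = 0*(329 - 1/6*(-5)) = 0*(329 + 5/6) = 0*(1979/6) = 0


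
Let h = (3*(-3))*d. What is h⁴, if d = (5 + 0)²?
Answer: 2562890625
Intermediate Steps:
d = 25 (d = 5² = 25)
h = -225 (h = (3*(-3))*25 = -9*25 = -225)
h⁴ = (-225)⁴ = 2562890625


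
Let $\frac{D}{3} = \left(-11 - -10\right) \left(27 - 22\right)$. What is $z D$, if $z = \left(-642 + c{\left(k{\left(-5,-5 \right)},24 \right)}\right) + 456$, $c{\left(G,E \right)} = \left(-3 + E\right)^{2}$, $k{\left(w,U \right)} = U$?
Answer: $-3825$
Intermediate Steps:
$z = 255$ ($z = \left(-642 + \left(-3 + 24\right)^{2}\right) + 456 = \left(-642 + 21^{2}\right) + 456 = \left(-642 + 441\right) + 456 = -201 + 456 = 255$)
$D = -15$ ($D = 3 \left(-11 - -10\right) \left(27 - 22\right) = 3 \left(-11 + 10\right) 5 = 3 \left(\left(-1\right) 5\right) = 3 \left(-5\right) = -15$)
$z D = 255 \left(-15\right) = -3825$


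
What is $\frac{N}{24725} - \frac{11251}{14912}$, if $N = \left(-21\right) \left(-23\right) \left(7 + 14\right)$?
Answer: $- \frac{5518633}{16030400} \approx -0.34426$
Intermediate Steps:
$N = 10143$ ($N = 483 \cdot 21 = 10143$)
$\frac{N}{24725} - \frac{11251}{14912} = \frac{10143}{24725} - \frac{11251}{14912} = 10143 \cdot \frac{1}{24725} - \frac{11251}{14912} = \frac{441}{1075} - \frac{11251}{14912} = - \frac{5518633}{16030400}$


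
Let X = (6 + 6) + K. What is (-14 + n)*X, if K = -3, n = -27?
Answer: -369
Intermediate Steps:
X = 9 (X = (6 + 6) - 3 = 12 - 3 = 9)
(-14 + n)*X = (-14 - 27)*9 = -41*9 = -369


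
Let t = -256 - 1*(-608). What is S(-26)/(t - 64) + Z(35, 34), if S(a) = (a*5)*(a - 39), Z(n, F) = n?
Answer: 9265/144 ≈ 64.340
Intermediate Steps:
t = 352 (t = -256 + 608 = 352)
S(a) = 5*a*(-39 + a) (S(a) = (5*a)*(-39 + a) = 5*a*(-39 + a))
S(-26)/(t - 64) + Z(35, 34) = (5*(-26)*(-39 - 26))/(352 - 64) + 35 = (5*(-26)*(-65))/288 + 35 = (1/288)*8450 + 35 = 4225/144 + 35 = 9265/144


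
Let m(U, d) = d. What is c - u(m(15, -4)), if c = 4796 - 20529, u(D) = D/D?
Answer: -15734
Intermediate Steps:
u(D) = 1
c = -15733
c - u(m(15, -4)) = -15733 - 1*1 = -15733 - 1 = -15734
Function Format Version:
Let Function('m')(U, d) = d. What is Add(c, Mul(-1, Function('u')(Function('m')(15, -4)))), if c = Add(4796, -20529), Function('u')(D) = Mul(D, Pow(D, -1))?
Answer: -15734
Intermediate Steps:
Function('u')(D) = 1
c = -15733
Add(c, Mul(-1, Function('u')(Function('m')(15, -4)))) = Add(-15733, Mul(-1, 1)) = Add(-15733, -1) = -15734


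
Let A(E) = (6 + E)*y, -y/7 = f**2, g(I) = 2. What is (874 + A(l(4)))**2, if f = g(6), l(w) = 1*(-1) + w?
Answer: 386884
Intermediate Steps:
l(w) = -1 + w
f = 2
y = -28 (y = -7*2**2 = -7*4 = -28)
A(E) = -168 - 28*E (A(E) = (6 + E)*(-28) = -168 - 28*E)
(874 + A(l(4)))**2 = (874 + (-168 - 28*(-1 + 4)))**2 = (874 + (-168 - 28*3))**2 = (874 + (-168 - 84))**2 = (874 - 252)**2 = 622**2 = 386884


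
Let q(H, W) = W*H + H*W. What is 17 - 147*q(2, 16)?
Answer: -9391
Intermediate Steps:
q(H, W) = 2*H*W (q(H, W) = H*W + H*W = 2*H*W)
17 - 147*q(2, 16) = 17 - 294*2*16 = 17 - 147*64 = 17 - 9408 = -9391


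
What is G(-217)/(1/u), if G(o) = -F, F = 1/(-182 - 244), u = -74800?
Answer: -37400/213 ≈ -175.59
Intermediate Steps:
F = -1/426 (F = 1/(-426) = -1/426 ≈ -0.0023474)
G(o) = 1/426 (G(o) = -1*(-1/426) = 1/426)
G(-217)/(1/u) = 1/(426*(1/(-74800))) = 1/(426*(-1/74800)) = (1/426)*(-74800) = -37400/213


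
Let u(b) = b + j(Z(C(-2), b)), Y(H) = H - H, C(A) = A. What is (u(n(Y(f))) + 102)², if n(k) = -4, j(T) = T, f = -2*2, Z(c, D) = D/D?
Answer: 9801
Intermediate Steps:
Z(c, D) = 1
f = -4
Y(H) = 0
u(b) = 1 + b (u(b) = b + 1 = 1 + b)
(u(n(Y(f))) + 102)² = ((1 - 4) + 102)² = (-3 + 102)² = 99² = 9801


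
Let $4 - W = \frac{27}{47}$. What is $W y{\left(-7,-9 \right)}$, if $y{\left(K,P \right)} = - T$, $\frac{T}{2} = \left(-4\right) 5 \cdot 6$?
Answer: $\frac{38640}{47} \approx 822.13$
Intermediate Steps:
$W = \frac{161}{47}$ ($W = 4 - \frac{27}{47} = \frac{161}{47} \approx 3.4255$)
$T = -240$ ($T = 2 \left(-4\right) 5 \cdot 6 = 2 \left(\left(-20\right) 6\right) = 2 \left(-120\right) = -240$)
$y{\left(K,P \right)} = 240$ ($y{\left(K,P \right)} = \left(-1\right) \left(-240\right) = 240$)
$W y{\left(-7,-9 \right)} = \frac{161}{47} \cdot 240 = \frac{38640}{47}$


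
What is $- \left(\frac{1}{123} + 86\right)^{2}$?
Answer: $- \frac{111915241}{15129} \approx -7397.4$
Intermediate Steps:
$- \left(\frac{1}{123} + 86\right)^{2} = - \left(\frac{10579}{123}\right)^{2} = \left(-1\right) \frac{111915241}{15129} = - \frac{111915241}{15129}$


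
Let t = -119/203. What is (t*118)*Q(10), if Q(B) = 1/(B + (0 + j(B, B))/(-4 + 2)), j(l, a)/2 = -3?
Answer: -2006/377 ≈ -5.3210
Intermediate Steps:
j(l, a) = -6 (j(l, a) = 2*(-3) = -6)
t = -17/29 (t = -119*1/203 = -17/29 ≈ -0.58621)
Q(B) = 1/(3 + B) (Q(B) = 1/(B + (0 - 6)/(-4 + 2)) = 1/(B - 6/(-2)) = 1/(B - 6*(-1/2)) = 1/(B + 3) = 1/(3 + B))
(t*118)*Q(10) = (-17/29*118)/(3 + 10) = -2006/29/13 = -2006/29*1/13 = -2006/377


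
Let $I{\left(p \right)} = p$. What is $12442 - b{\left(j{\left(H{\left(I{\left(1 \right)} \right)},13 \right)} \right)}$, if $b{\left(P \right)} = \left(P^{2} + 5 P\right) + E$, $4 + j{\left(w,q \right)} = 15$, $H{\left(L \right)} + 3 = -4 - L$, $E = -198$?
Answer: $12464$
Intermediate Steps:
$H{\left(L \right)} = -7 - L$ ($H{\left(L \right)} = -3 - \left(4 + L\right) = -7 - L$)
$j{\left(w,q \right)} = 11$ ($j{\left(w,q \right)} = -4 + 15 = 11$)
$b{\left(P \right)} = -198 + P^{2} + 5 P$ ($b{\left(P \right)} = \left(P^{2} + 5 P\right) - 198 = -198 + P^{2} + 5 P$)
$12442 - b{\left(j{\left(H{\left(I{\left(1 \right)} \right)},13 \right)} \right)} = 12442 - \left(-198 + 11^{2} + 5 \cdot 11\right) = 12442 - \left(-198 + 121 + 55\right) = 12442 - -22 = 12442 + 22 = 12464$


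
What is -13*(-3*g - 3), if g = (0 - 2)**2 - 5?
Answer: 0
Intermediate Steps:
g = -1 (g = (-2)**2 - 5 = 4 - 5 = -1)
-13*(-3*g - 3) = -13*(-3*(-1) - 3) = -13*(3 - 3) = -13*0 = 0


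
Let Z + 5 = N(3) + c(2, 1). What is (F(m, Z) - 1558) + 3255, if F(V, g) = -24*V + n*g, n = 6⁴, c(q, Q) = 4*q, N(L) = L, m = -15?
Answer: 9833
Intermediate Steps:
n = 1296
Z = 6 (Z = -5 + (3 + 4*2) = -5 + (3 + 8) = -5 + 11 = 6)
F(V, g) = -24*V + 1296*g
(F(m, Z) - 1558) + 3255 = ((-24*(-15) + 1296*6) - 1558) + 3255 = ((360 + 7776) - 1558) + 3255 = (8136 - 1558) + 3255 = 6578 + 3255 = 9833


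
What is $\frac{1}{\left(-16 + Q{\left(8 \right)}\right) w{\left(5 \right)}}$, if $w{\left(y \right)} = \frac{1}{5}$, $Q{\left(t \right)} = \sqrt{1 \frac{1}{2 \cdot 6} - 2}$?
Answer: $- \frac{192}{619} - \frac{2 i \sqrt{69}}{619} \approx -0.31018 - 0.026839 i$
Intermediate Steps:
$Q{\left(t \right)} = \frac{i \sqrt{69}}{6}$ ($Q{\left(t \right)} = \sqrt{1 \cdot \frac{1}{12} - 2} = \sqrt{\frac{1}{12} - 2} = \sqrt{- \frac{23}{12}} = \frac{i \sqrt{69}}{6}$)
$w{\left(y \right)} = \frac{1}{5}$
$\frac{1}{\left(-16 + Q{\left(8 \right)}\right) w{\left(5 \right)}} = \frac{1}{\left(-16 + \frac{i \sqrt{69}}{6}\right) \frac{1}{5}} = \frac{1}{- \frac{16}{5} + \frac{i \sqrt{69}}{30}}$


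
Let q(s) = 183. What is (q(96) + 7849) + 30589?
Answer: 38621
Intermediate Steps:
(q(96) + 7849) + 30589 = (183 + 7849) + 30589 = 8032 + 30589 = 38621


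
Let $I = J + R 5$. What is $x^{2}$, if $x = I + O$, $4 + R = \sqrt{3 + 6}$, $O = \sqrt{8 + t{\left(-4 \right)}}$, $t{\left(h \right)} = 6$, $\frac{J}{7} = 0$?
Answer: $\left(5 - \sqrt{14}\right)^{2} \approx 1.5834$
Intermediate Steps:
$J = 0$ ($J = 7 \cdot 0 = 0$)
$O = \sqrt{14}$ ($O = \sqrt{8 + 6} = \sqrt{14} \approx 3.7417$)
$R = -1$ ($R = -4 + \sqrt{3 + 6} = -4 + \sqrt{9} = -4 + 3 = -1$)
$I = -5$ ($I = 0 - 5 = -5$)
$x = -5 + \sqrt{14} \approx -1.2583$
$x^{2} = \left(-5 + \sqrt{14}\right)^{2}$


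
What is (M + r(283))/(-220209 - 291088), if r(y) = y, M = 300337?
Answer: -300620/511297 ≈ -0.58796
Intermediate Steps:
(M + r(283))/(-220209 - 291088) = (300337 + 283)/(-220209 - 291088) = 300620/(-511297) = 300620*(-1/511297) = -300620/511297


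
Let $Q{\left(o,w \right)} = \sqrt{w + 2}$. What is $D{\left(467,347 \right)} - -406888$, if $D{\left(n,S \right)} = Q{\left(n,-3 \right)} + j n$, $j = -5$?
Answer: $404553 + i \approx 4.0455 \cdot 10^{5} + 1.0 i$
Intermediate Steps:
$Q{\left(o,w \right)} = \sqrt{2 + w}$
$D{\left(n,S \right)} = i - 5 n$ ($D{\left(n,S \right)} = \sqrt{2 - 3} - 5 n = \sqrt{-1} - 5 n = i - 5 n$)
$D{\left(467,347 \right)} - -406888 = \left(i - 2335\right) - -406888 = \left(i - 2335\right) + 406888 = \left(-2335 + i\right) + 406888 = 404553 + i$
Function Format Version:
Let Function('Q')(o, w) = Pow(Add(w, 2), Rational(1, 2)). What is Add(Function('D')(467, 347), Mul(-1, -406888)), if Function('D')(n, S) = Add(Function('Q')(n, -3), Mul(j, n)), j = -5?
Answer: Add(404553, I) ≈ Add(4.0455e+5, Mul(1.0000, I))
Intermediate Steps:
Function('Q')(o, w) = Pow(Add(2, w), Rational(1, 2))
Function('D')(n, S) = Add(I, Mul(-5, n)) (Function('D')(n, S) = Add(Pow(Add(2, -3), Rational(1, 2)), Mul(-5, n)) = Add(Pow(-1, Rational(1, 2)), Mul(-5, n)) = Add(I, Mul(-5, n)))
Add(Function('D')(467, 347), Mul(-1, -406888)) = Add(Add(I, Mul(-5, 467)), Mul(-1, -406888)) = Add(Add(I, -2335), 406888) = Add(Add(-2335, I), 406888) = Add(404553, I)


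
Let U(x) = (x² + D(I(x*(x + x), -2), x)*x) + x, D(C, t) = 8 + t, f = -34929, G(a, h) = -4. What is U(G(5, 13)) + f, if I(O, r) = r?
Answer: -34933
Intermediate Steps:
U(x) = x + x² + x*(8 + x) (U(x) = (x² + (8 + x)*x) + x = (x² + x*(8 + x)) + x = x + x² + x*(8 + x))
U(G(5, 13)) + f = -4*(9 + 2*(-4)) - 34929 = -4*(9 - 8) - 34929 = -4*1 - 34929 = -4 - 34929 = -34933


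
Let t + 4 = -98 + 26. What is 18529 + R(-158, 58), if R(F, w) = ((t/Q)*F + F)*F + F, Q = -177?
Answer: 9567559/177 ≈ 54054.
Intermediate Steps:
t = -76 (t = -4 + (-98 + 26) = -4 - 72 = -76)
R(F, w) = F + 253*F²/177 (R(F, w) = ((-76/(-177))*F + F)*F + F = ((-76*(-1/177))*F + F)*F + F = (76*F/177 + F)*F + F = (253*F/177)*F + F = 253*F²/177 + F = F + 253*F²/177)
18529 + R(-158, 58) = 18529 + (1/177)*(-158)*(177 + 253*(-158)) = 18529 + (1/177)*(-158)*(177 - 39974) = 18529 + (1/177)*(-158)*(-39797) = 18529 + 6287926/177 = 9567559/177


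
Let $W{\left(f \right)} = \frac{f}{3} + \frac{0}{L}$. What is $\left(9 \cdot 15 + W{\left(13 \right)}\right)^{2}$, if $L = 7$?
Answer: $\frac{174724}{9} \approx 19414.0$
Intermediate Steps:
$W{\left(f \right)} = \frac{f}{3}$ ($W{\left(f \right)} = \frac{f}{3} + \frac{0}{7} = f \frac{1}{3} + 0 \cdot \frac{1}{7} = \frac{f}{3} + 0 = \frac{f}{3}$)
$\left(9 \cdot 15 + W{\left(13 \right)}\right)^{2} = \left(9 \cdot 15 + \frac{1}{3} \cdot 13\right)^{2} = \left(135 + \frac{13}{3}\right)^{2} = \left(\frac{418}{3}\right)^{2} = \frac{174724}{9}$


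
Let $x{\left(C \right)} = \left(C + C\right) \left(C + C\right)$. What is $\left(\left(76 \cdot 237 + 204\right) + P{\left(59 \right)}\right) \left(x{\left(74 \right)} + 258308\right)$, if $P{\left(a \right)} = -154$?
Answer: $5061189144$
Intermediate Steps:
$x{\left(C \right)} = 4 C^{2}$ ($x{\left(C \right)} = 2 C 2 C = 4 C^{2}$)
$\left(\left(76 \cdot 237 + 204\right) + P{\left(59 \right)}\right) \left(x{\left(74 \right)} + 258308\right) = \left(\left(76 \cdot 237 + 204\right) - 154\right) \left(4 \cdot 74^{2} + 258308\right) = \left(\left(18012 + 204\right) - 154\right) \left(4 \cdot 5476 + 258308\right) = \left(18216 - 154\right) \left(21904 + 258308\right) = 18062 \cdot 280212 = 5061189144$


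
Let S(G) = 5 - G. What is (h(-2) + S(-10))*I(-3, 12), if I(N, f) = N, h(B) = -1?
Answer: -42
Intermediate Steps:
(h(-2) + S(-10))*I(-3, 12) = (-1 + (5 - 1*(-10)))*(-3) = (-1 + (5 + 10))*(-3) = (-1 + 15)*(-3) = 14*(-3) = -42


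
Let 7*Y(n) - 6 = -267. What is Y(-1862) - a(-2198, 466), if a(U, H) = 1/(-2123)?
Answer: -554096/14861 ≈ -37.285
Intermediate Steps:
a(U, H) = -1/2123
Y(n) = -261/7 (Y(n) = 6/7 + (⅐)*(-267) = 6/7 - 267/7 = -261/7)
Y(-1862) - a(-2198, 466) = -261/7 - 1*(-1/2123) = -261/7 + 1/2123 = -554096/14861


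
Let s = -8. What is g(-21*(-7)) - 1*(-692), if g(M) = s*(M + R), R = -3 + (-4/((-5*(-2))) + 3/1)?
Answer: -2404/5 ≈ -480.80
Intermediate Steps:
R = -2/5 (R = -3 + (-4/10 + 3*1) = -3 + (-4*1/10 + 3) = -3 + (-2/5 + 3) = -3 + 13/5 = -2/5 ≈ -0.40000)
g(M) = 16/5 - 8*M (g(M) = -8*(M - 2/5) = -8*(-2/5 + M) = 16/5 - 8*M)
g(-21*(-7)) - 1*(-692) = (16/5 - (-168)*(-7)) - 1*(-692) = (16/5 - 8*147) + 692 = (16/5 - 1176) + 692 = -5864/5 + 692 = -2404/5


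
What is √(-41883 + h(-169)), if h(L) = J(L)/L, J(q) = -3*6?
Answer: I*√7078209/13 ≈ 204.65*I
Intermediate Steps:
J(q) = -18
h(L) = -18/L
√(-41883 + h(-169)) = √(-41883 - 18/(-169)) = √(-41883 - 18*(-1/169)) = √(-41883 + 18/169) = √(-7078209/169) = I*√7078209/13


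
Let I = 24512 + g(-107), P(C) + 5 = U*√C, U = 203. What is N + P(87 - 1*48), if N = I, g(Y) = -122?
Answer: 24385 + 203*√39 ≈ 25653.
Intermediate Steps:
P(C) = -5 + 203*√C
I = 24390 (I = 24512 - 122 = 24390)
N = 24390
N + P(87 - 1*48) = 24390 + (-5 + 203*√(87 - 1*48)) = 24390 + (-5 + 203*√(87 - 48)) = 24390 + (-5 + 203*√39) = 24385 + 203*√39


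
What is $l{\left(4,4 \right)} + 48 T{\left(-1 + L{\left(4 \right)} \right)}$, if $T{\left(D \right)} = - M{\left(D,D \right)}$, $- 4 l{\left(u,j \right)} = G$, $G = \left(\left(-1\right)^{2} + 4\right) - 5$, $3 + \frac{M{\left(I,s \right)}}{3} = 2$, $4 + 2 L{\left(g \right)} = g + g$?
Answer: $144$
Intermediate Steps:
$L{\left(g \right)} = -2 + g$ ($L{\left(g \right)} = -2 + \frac{g + g}{2} = -2 + \frac{2 g}{2} = -2 + g$)
$M{\left(I,s \right)} = -3$ ($M{\left(I,s \right)} = -9 + 3 \cdot 2 = -9 + 6 = -3$)
$G = 0$ ($G = \left(1 + 4\right) - 5 = 5 - 5 = 0$)
$l{\left(u,j \right)} = 0$ ($l{\left(u,j \right)} = \left(- \frac{1}{4}\right) 0 = 0$)
$T{\left(D \right)} = 3$ ($T{\left(D \right)} = \left(-1\right) \left(-3\right) = 3$)
$l{\left(4,4 \right)} + 48 T{\left(-1 + L{\left(4 \right)} \right)} = 0 + 48 \cdot 3 = 0 + 144 = 144$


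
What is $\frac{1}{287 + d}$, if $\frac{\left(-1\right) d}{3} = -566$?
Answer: $\frac{1}{1985} \approx 0.00050378$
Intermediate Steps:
$d = 1698$ ($d = \left(-3\right) \left(-566\right) = 1698$)
$\frac{1}{287 + d} = \frac{1}{287 + 1698} = \frac{1}{1985}$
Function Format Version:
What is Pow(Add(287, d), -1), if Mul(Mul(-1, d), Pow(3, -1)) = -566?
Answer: Rational(1, 1985) ≈ 0.00050378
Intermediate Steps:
d = 1698 (d = Mul(-3, -566) = 1698)
Pow(Add(287, d), -1) = Pow(Add(287, 1698), -1) = Pow(1985, -1) = Rational(1, 1985)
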